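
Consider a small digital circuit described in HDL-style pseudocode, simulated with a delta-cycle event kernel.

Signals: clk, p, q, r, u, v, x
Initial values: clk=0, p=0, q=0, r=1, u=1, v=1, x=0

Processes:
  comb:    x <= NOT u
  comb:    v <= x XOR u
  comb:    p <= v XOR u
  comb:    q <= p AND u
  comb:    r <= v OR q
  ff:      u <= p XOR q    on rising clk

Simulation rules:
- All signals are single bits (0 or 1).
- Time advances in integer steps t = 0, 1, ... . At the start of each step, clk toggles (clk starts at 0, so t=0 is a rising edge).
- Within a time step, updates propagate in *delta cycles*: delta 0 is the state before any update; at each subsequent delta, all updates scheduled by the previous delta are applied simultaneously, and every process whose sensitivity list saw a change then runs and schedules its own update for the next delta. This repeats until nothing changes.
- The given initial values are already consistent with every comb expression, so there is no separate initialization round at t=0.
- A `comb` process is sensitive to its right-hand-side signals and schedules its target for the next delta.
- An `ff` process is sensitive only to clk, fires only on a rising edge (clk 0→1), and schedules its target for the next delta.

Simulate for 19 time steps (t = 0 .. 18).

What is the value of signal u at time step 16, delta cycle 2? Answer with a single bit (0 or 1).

0

[bits: p,clk,r,u,q,v,x]
t=0: Δ0=0011010 Δ1=0111010 Δ2=0110010 Δ3=1110001 Δ4=0100011 Δ5=1110011 | 5Δ
t=1: Δ0=1110011 Δ1=1010011 | 1Δ
t=2: Δ0=1010011 Δ1=1110011 Δ2=1111011 Δ3=0111100 Δ4=1111010 Δ5=0111110 Δ6=0111010 | 6Δ
t=3: Δ0=0111010 Δ1=0011010 | 1Δ
t=4: Δ0=0011010 Δ1=0111010 Δ2=0110010 Δ3=1110001 Δ4=0100011 Δ5=1110011 | 5Δ
t=5: Δ0=1110011 Δ1=1010011 | 1Δ
t=6: Δ0=1010011 Δ1=1110011 Δ2=1111011 Δ3=0111100 Δ4=1111010 Δ5=0111110 Δ6=0111010 | 6Δ
t=7: Δ0=0111010 Δ1=0011010 | 1Δ
t=8: Δ0=0011010 Δ1=0111010 Δ2=0110010 Δ3=1110001 Δ4=0100011 Δ5=1110011 | 5Δ
t=9: Δ0=1110011 Δ1=1010011 | 1Δ
t=10: Δ0=1010011 Δ1=1110011 Δ2=1111011 Δ3=0111100 Δ4=1111010 Δ5=0111110 Δ6=0111010 | 6Δ
t=11: Δ0=0111010 Δ1=0011010 | 1Δ
t=12: Δ0=0011010 Δ1=0111010 Δ2=0110010 Δ3=1110001 Δ4=0100011 Δ5=1110011 | 5Δ
t=13: Δ0=1110011 Δ1=1010011 | 1Δ
t=14: Δ0=1010011 Δ1=1110011 Δ2=1111011 Δ3=0111100 Δ4=1111010 Δ5=0111110 Δ6=0111010 | 6Δ
t=15: Δ0=0111010 Δ1=0011010 | 1Δ
t=16: Δ0=0011010 Δ1=0111010 Δ2=0110010 Δ3=1110001 Δ4=0100011 Δ5=1110011 | 5Δ
t=17: Δ0=1110011 Δ1=1010011 | 1Δ
t=18: Δ0=1010011 Δ1=1110011 Δ2=1111011 Δ3=0111100 Δ4=1111010 Δ5=0111110 Δ6=0111010 | 6Δ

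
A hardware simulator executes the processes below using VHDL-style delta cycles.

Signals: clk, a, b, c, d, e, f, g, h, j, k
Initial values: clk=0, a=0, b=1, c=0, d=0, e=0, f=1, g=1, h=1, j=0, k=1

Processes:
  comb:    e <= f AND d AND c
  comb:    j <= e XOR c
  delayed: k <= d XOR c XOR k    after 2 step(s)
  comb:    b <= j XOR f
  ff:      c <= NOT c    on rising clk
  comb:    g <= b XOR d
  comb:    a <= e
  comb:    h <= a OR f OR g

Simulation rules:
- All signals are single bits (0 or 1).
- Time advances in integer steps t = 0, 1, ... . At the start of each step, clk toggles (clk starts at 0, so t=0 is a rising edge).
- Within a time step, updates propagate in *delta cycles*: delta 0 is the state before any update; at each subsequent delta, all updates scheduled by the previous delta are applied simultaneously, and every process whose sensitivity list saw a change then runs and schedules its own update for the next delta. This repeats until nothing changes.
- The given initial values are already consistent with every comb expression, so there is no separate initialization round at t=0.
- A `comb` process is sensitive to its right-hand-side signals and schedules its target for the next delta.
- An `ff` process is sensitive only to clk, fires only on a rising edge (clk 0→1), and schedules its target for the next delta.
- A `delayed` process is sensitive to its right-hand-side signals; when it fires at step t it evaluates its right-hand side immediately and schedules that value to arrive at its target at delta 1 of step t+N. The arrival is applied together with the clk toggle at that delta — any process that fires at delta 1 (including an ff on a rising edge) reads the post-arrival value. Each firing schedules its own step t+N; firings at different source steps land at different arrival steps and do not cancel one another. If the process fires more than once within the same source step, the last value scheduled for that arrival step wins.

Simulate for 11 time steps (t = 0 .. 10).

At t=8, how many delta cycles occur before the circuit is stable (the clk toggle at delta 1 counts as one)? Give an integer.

5

t=0 Δ0: g=1 a=0 j=0 c=0 clk=0 d=0 b=1 h=1 e=0 k=1 f=1
  Δ1: clk:0→1
  Δ2: c:0→1
  Δ3: j:0→1
  Δ4: b:1→0
  Δ5: g:1→0
  (5Δ to stable)
t=1 Δ0: g=0 a=0 j=1 c=1 clk=1 d=0 b=0 h=1 e=0 k=1 f=1
  Δ1: clk:1→0
  (1Δ to stable)
t=2 Δ0: g=0 a=0 j=1 c=1 clk=0 d=0 b=0 h=1 e=0 k=1 f=1
  Δ1: clk:0→1, k:1→0
  Δ2: c:1→0
  Δ3: j:1→0
  Δ4: b:0→1
  Δ5: g:0→1
  (5Δ to stable)
t=3 Δ0: g=1 a=0 j=0 c=0 clk=1 d=0 b=1 h=1 e=0 k=0 f=1
  Δ1: clk:1→0
  (1Δ to stable)
t=4 Δ0: g=1 a=0 j=0 c=0 clk=0 d=0 b=1 h=1 e=0 k=0 f=1
  Δ1: clk:0→1
  Δ2: c:0→1
  Δ3: j:0→1
  Δ4: b:1→0
  Δ5: g:1→0
  (5Δ to stable)
t=5 Δ0: g=0 a=0 j=1 c=1 clk=1 d=0 b=0 h=1 e=0 k=0 f=1
  Δ1: clk:1→0
  (1Δ to stable)
t=6 Δ0: g=0 a=0 j=1 c=1 clk=0 d=0 b=0 h=1 e=0 k=0 f=1
  Δ1: clk:0→1, k:0→1
  Δ2: c:1→0
  Δ3: j:1→0
  Δ4: b:0→1
  Δ5: g:0→1
  (5Δ to stable)
t=7 Δ0: g=1 a=0 j=0 c=0 clk=1 d=0 b=1 h=1 e=0 k=1 f=1
  Δ1: clk:1→0
  (1Δ to stable)
t=8 Δ0: g=1 a=0 j=0 c=0 clk=0 d=0 b=1 h=1 e=0 k=1 f=1
  Δ1: clk:0→1
  Δ2: c:0→1
  Δ3: j:0→1
  Δ4: b:1→0
  Δ5: g:1→0
  (5Δ to stable)
t=9 Δ0: g=0 a=0 j=1 c=1 clk=1 d=0 b=0 h=1 e=0 k=1 f=1
  Δ1: clk:1→0
  (1Δ to stable)
t=10 Δ0: g=0 a=0 j=1 c=1 clk=0 d=0 b=0 h=1 e=0 k=1 f=1
  Δ1: clk:0→1, k:1→0
  Δ2: c:1→0
  Δ3: j:1→0
  Δ4: b:0→1
  Δ5: g:0→1
  (5Δ to stable)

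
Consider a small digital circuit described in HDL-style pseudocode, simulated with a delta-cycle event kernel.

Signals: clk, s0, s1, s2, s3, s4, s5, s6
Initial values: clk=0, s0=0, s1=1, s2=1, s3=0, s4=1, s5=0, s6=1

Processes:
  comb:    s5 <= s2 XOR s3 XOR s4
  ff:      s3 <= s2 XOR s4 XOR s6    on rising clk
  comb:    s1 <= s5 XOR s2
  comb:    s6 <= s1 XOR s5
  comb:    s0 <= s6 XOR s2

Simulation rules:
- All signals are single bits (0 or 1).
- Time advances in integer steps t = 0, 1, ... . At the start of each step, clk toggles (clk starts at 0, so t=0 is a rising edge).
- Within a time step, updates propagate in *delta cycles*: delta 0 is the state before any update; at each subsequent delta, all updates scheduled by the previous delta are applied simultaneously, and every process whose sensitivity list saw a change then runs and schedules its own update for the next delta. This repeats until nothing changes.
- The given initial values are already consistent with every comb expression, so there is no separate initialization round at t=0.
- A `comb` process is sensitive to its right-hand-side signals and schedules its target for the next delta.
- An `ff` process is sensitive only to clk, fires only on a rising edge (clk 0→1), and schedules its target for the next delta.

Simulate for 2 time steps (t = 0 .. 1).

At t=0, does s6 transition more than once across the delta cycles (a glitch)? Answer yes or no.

t0.Δ0 s0=0 s5=0 clk=0 s4=1 s3=0 s1=1 s6=1 s2=1
t0.Δ1 s0=0 s5=0 clk=1 s4=1 s3=0 s1=1 s6=1 s2=1
t0.Δ2 s0=0 s5=0 clk=1 s4=1 s3=1 s1=1 s6=1 s2=1
t0.Δ3 s0=0 s5=1 clk=1 s4=1 s3=1 s1=1 s6=1 s2=1
t0.Δ4 s0=0 s5=1 clk=1 s4=1 s3=1 s1=0 s6=0 s2=1
t0.Δ5 s0=1 s5=1 clk=1 s4=1 s3=1 s1=0 s6=1 s2=1
t0.Δ6 s0=0 s5=1 clk=1 s4=1 s3=1 s1=0 s6=1 s2=1
t1.Δ0 s0=0 s5=1 clk=1 s4=1 s3=1 s1=0 s6=1 s2=1
t1.Δ1 s0=0 s5=1 clk=0 s4=1 s3=1 s1=0 s6=1 s2=1

yes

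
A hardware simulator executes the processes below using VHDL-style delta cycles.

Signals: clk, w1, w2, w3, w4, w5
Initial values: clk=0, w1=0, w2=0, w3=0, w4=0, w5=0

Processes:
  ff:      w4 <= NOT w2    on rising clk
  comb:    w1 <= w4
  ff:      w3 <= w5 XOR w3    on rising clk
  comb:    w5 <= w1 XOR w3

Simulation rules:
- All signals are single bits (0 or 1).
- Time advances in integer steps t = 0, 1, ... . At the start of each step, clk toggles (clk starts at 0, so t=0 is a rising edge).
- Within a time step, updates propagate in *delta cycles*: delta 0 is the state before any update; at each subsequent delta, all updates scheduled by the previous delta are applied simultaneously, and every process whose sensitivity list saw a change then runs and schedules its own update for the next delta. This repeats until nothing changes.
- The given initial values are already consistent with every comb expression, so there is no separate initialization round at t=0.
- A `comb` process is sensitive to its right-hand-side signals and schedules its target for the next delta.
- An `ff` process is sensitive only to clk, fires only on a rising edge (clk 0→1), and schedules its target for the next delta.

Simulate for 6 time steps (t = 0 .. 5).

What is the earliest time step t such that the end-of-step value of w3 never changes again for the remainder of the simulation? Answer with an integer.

2

[bits: w4,w2,w3,clk,w5,w1]
t=0: Δ0=000000 Δ1=000100 Δ2=100100 Δ3=100101 Δ4=100111 | 4Δ
t=1: Δ0=100111 Δ1=100011 | 1Δ
t=2: Δ0=100011 Δ1=100111 Δ2=101111 Δ3=101101 | 3Δ
t=3: Δ0=101101 Δ1=101001 | 1Δ
t=4: Δ0=101001 Δ1=101101 | 1Δ
t=5: Δ0=101101 Δ1=101001 | 1Δ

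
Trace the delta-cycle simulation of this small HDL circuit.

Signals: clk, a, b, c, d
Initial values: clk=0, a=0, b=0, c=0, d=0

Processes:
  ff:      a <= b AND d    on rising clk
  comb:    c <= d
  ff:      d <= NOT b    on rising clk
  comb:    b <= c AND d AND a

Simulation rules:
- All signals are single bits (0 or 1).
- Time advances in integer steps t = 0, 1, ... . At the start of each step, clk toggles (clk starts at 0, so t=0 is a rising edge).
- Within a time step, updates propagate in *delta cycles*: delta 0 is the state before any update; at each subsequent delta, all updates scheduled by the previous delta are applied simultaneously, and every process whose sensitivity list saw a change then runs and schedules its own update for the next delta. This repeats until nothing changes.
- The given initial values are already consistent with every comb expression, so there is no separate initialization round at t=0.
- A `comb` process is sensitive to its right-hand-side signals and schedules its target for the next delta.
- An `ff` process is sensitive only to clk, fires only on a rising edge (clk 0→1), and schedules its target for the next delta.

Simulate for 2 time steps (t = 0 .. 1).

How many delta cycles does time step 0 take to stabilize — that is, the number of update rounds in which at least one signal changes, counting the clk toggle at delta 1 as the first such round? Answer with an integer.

3

t0.Δ0 clk=0 b=0 a=0 c=0 d=0
t0.Δ1 clk=1 b=0 a=0 c=0 d=0
t0.Δ2 clk=1 b=0 a=0 c=0 d=1
t0.Δ3 clk=1 b=0 a=0 c=1 d=1
t1.Δ0 clk=1 b=0 a=0 c=1 d=1
t1.Δ1 clk=0 b=0 a=0 c=1 d=1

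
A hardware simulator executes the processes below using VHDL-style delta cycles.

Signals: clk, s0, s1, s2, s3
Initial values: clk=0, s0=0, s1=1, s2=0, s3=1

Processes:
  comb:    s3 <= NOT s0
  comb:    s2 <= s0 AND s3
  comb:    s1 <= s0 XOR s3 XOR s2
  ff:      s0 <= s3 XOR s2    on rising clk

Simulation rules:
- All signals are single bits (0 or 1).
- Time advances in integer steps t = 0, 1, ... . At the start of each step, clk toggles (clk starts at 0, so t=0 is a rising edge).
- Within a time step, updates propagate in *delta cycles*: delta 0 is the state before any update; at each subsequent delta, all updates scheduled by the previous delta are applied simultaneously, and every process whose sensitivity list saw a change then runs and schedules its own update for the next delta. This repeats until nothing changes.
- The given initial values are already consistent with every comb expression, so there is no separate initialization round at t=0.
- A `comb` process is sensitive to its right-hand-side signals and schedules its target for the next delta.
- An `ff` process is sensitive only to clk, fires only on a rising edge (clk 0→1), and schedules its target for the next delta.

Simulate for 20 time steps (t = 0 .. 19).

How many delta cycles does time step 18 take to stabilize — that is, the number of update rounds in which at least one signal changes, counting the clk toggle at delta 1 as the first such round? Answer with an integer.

t=0 Δ0: clk=0 s3=1 s1=1 s0=0 s2=0
  Δ1: clk:0→1
  Δ2: s0:0→1
  Δ3: s3:1→0, s1:1→0, s2:0→1
  Δ4: s2:1→0
  Δ5: s1:0→1
  (5Δ to stable)
t=1 Δ0: clk=1 s3=0 s1=1 s0=1 s2=0
  Δ1: clk:1→0
  (1Δ to stable)
t=2 Δ0: clk=0 s3=0 s1=1 s0=1 s2=0
  Δ1: clk:0→1
  Δ2: s0:1→0
  Δ3: s3:0→1, s1:1→0
  Δ4: s1:0→1
  (4Δ to stable)
t=3 Δ0: clk=1 s3=1 s1=1 s0=0 s2=0
  Δ1: clk:1→0
  (1Δ to stable)
t=4 Δ0: clk=0 s3=1 s1=1 s0=0 s2=0
  Δ1: clk:0→1
  Δ2: s0:0→1
  Δ3: s3:1→0, s1:1→0, s2:0→1
  Δ4: s2:1→0
  Δ5: s1:0→1
  (5Δ to stable)
t=5 Δ0: clk=1 s3=0 s1=1 s0=1 s2=0
  Δ1: clk:1→0
  (1Δ to stable)
t=6 Δ0: clk=0 s3=0 s1=1 s0=1 s2=0
  Δ1: clk:0→1
  Δ2: s0:1→0
  Δ3: s3:0→1, s1:1→0
  Δ4: s1:0→1
  (4Δ to stable)
t=7 Δ0: clk=1 s3=1 s1=1 s0=0 s2=0
  Δ1: clk:1→0
  (1Δ to stable)
t=8 Δ0: clk=0 s3=1 s1=1 s0=0 s2=0
  Δ1: clk:0→1
  Δ2: s0:0→1
  Δ3: s3:1→0, s1:1→0, s2:0→1
  Δ4: s2:1→0
  Δ5: s1:0→1
  (5Δ to stable)
t=9 Δ0: clk=1 s3=0 s1=1 s0=1 s2=0
  Δ1: clk:1→0
  (1Δ to stable)
t=10 Δ0: clk=0 s3=0 s1=1 s0=1 s2=0
  Δ1: clk:0→1
  Δ2: s0:1→0
  Δ3: s3:0→1, s1:1→0
  Δ4: s1:0→1
  (4Δ to stable)
t=11 Δ0: clk=1 s3=1 s1=1 s0=0 s2=0
  Δ1: clk:1→0
  (1Δ to stable)
t=12 Δ0: clk=0 s3=1 s1=1 s0=0 s2=0
  Δ1: clk:0→1
  Δ2: s0:0→1
  Δ3: s3:1→0, s1:1→0, s2:0→1
  Δ4: s2:1→0
  Δ5: s1:0→1
  (5Δ to stable)
t=13 Δ0: clk=1 s3=0 s1=1 s0=1 s2=0
  Δ1: clk:1→0
  (1Δ to stable)
t=14 Δ0: clk=0 s3=0 s1=1 s0=1 s2=0
  Δ1: clk:0→1
  Δ2: s0:1→0
  Δ3: s3:0→1, s1:1→0
  Δ4: s1:0→1
  (4Δ to stable)
t=15 Δ0: clk=1 s3=1 s1=1 s0=0 s2=0
  Δ1: clk:1→0
  (1Δ to stable)
t=16 Δ0: clk=0 s3=1 s1=1 s0=0 s2=0
  Δ1: clk:0→1
  Δ2: s0:0→1
  Δ3: s3:1→0, s1:1→0, s2:0→1
  Δ4: s2:1→0
  Δ5: s1:0→1
  (5Δ to stable)
t=17 Δ0: clk=1 s3=0 s1=1 s0=1 s2=0
  Δ1: clk:1→0
  (1Δ to stable)
t=18 Δ0: clk=0 s3=0 s1=1 s0=1 s2=0
  Δ1: clk:0→1
  Δ2: s0:1→0
  Δ3: s3:0→1, s1:1→0
  Δ4: s1:0→1
  (4Δ to stable)
t=19 Δ0: clk=1 s3=1 s1=1 s0=0 s2=0
  Δ1: clk:1→0
  (1Δ to stable)

4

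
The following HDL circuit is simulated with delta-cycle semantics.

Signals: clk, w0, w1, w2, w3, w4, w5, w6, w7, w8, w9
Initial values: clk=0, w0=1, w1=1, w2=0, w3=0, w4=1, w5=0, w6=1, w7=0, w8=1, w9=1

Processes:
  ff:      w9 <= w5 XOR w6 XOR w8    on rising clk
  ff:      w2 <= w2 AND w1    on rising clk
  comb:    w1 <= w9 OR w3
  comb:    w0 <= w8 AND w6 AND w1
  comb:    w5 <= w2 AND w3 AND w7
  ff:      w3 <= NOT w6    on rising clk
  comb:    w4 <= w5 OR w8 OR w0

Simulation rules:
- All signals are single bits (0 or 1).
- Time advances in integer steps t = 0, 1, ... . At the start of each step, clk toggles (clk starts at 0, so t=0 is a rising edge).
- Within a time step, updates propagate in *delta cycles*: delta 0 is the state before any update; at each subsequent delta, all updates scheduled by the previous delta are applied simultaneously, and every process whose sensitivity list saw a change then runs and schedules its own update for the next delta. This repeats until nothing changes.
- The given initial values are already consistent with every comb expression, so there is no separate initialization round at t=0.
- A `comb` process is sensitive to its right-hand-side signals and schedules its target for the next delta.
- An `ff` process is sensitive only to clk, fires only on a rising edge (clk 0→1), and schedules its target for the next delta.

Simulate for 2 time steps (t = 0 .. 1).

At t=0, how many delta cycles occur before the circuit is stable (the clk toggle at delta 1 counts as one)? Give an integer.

t=0 Δ0: w6=1 w7=0 w1=1 w8=1 w5=0 w4=1 w0=1 w3=0 clk=0 w2=0 w9=1
  Δ1: clk:0→1
  Δ2: w9:1→0
  Δ3: w1:1→0
  Δ4: w0:1→0
  (4Δ to stable)
t=1 Δ0: w6=1 w7=0 w1=0 w8=1 w5=0 w4=1 w0=0 w3=0 clk=1 w2=0 w9=0
  Δ1: clk:1→0
  (1Δ to stable)

4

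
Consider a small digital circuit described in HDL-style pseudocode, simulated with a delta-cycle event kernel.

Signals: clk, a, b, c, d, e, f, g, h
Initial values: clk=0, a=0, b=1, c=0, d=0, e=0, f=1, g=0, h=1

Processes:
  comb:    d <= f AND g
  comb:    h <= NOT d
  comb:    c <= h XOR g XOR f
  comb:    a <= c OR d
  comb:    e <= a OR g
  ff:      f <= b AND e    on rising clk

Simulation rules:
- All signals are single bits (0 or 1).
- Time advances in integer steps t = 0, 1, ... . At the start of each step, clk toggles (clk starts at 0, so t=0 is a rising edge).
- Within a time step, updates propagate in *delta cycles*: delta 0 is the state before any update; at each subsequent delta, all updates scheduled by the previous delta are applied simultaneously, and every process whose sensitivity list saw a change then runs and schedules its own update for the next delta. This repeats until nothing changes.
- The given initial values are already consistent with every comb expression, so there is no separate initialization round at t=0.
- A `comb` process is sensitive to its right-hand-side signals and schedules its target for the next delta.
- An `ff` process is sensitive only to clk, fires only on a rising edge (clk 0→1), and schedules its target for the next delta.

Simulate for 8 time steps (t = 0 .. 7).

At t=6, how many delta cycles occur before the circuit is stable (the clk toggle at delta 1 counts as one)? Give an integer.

t=0 Δ0: clk=0 b=1 g=0 d=0 f=1 a=0 c=0 e=0 h=1
  Δ1: clk:0→1
  Δ2: f:1→0
  Δ3: c:0→1
  Δ4: a:0→1
  Δ5: e:0→1
  (5Δ to stable)
t=1 Δ0: clk=1 b=1 g=0 d=0 f=0 a=1 c=1 e=1 h=1
  Δ1: clk:1→0
  (1Δ to stable)
t=2 Δ0: clk=0 b=1 g=0 d=0 f=0 a=1 c=1 e=1 h=1
  Δ1: clk:0→1
  Δ2: f:0→1
  Δ3: c:1→0
  Δ4: a:1→0
  Δ5: e:1→0
  (5Δ to stable)
t=3 Δ0: clk=1 b=1 g=0 d=0 f=1 a=0 c=0 e=0 h=1
  Δ1: clk:1→0
  (1Δ to stable)
t=4 Δ0: clk=0 b=1 g=0 d=0 f=1 a=0 c=0 e=0 h=1
  Δ1: clk:0→1
  Δ2: f:1→0
  Δ3: c:0→1
  Δ4: a:0→1
  Δ5: e:0→1
  (5Δ to stable)
t=5 Δ0: clk=1 b=1 g=0 d=0 f=0 a=1 c=1 e=1 h=1
  Δ1: clk:1→0
  (1Δ to stable)
t=6 Δ0: clk=0 b=1 g=0 d=0 f=0 a=1 c=1 e=1 h=1
  Δ1: clk:0→1
  Δ2: f:0→1
  Δ3: c:1→0
  Δ4: a:1→0
  Δ5: e:1→0
  (5Δ to stable)
t=7 Δ0: clk=1 b=1 g=0 d=0 f=1 a=0 c=0 e=0 h=1
  Δ1: clk:1→0
  (1Δ to stable)

5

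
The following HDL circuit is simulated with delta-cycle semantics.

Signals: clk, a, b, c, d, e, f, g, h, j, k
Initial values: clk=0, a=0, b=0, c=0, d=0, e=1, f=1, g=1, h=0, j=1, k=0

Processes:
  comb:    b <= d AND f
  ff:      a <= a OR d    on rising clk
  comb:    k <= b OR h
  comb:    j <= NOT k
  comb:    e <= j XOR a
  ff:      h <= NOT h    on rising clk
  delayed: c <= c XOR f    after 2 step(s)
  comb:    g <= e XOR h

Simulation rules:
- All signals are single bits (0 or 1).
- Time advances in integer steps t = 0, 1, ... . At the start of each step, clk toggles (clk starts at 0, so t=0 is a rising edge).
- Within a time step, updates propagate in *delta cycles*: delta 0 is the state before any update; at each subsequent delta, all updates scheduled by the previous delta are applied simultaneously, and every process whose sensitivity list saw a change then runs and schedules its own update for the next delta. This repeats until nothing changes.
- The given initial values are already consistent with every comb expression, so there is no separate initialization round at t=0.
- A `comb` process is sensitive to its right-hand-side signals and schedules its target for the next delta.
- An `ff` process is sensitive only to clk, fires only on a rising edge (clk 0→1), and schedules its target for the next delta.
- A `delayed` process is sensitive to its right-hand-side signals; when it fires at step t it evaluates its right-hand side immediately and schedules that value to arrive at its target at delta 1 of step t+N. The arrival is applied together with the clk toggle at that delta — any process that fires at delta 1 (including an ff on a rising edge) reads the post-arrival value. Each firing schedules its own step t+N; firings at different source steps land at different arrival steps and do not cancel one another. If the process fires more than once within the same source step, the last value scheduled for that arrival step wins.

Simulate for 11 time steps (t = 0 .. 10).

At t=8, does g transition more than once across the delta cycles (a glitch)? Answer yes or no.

yes

t=0 Δ0: d=0 a=0 clk=0 j=1 c=0 e=1 h=0 g=1 f=1 k=0 b=0
  Δ1: clk:0→1
  Δ2: h:0→1
  Δ3: g:1→0, k:0→1
  Δ4: j:1→0
  Δ5: e:1→0
  Δ6: g:0→1
  (6Δ to stable)
t=1 Δ0: d=0 a=0 clk=1 j=0 c=0 e=0 h=1 g=1 f=1 k=1 b=0
  Δ1: clk:1→0
  (1Δ to stable)
t=2 Δ0: d=0 a=0 clk=0 j=0 c=0 e=0 h=1 g=1 f=1 k=1 b=0
  Δ1: clk:0→1
  Δ2: h:1→0
  Δ3: g:1→0, k:1→0
  Δ4: j:0→1
  Δ5: e:0→1
  Δ6: g:0→1
  (6Δ to stable)
t=3 Δ0: d=0 a=0 clk=1 j=1 c=0 e=1 h=0 g=1 f=1 k=0 b=0
  Δ1: clk:1→0
  (1Δ to stable)
t=4 Δ0: d=0 a=0 clk=0 j=1 c=0 e=1 h=0 g=1 f=1 k=0 b=0
  Δ1: clk:0→1
  Δ2: h:0→1
  Δ3: g:1→0, k:0→1
  Δ4: j:1→0
  Δ5: e:1→0
  Δ6: g:0→1
  (6Δ to stable)
t=5 Δ0: d=0 a=0 clk=1 j=0 c=0 e=0 h=1 g=1 f=1 k=1 b=0
  Δ1: clk:1→0
  (1Δ to stable)
t=6 Δ0: d=0 a=0 clk=0 j=0 c=0 e=0 h=1 g=1 f=1 k=1 b=0
  Δ1: clk:0→1
  Δ2: h:1→0
  Δ3: g:1→0, k:1→0
  Δ4: j:0→1
  Δ5: e:0→1
  Δ6: g:0→1
  (6Δ to stable)
t=7 Δ0: d=0 a=0 clk=1 j=1 c=0 e=1 h=0 g=1 f=1 k=0 b=0
  Δ1: clk:1→0
  (1Δ to stable)
t=8 Δ0: d=0 a=0 clk=0 j=1 c=0 e=1 h=0 g=1 f=1 k=0 b=0
  Δ1: clk:0→1
  Δ2: h:0→1
  Δ3: g:1→0, k:0→1
  Δ4: j:1→0
  Δ5: e:1→0
  Δ6: g:0→1
  (6Δ to stable)
t=9 Δ0: d=0 a=0 clk=1 j=0 c=0 e=0 h=1 g=1 f=1 k=1 b=0
  Δ1: clk:1→0
  (1Δ to stable)
t=10 Δ0: d=0 a=0 clk=0 j=0 c=0 e=0 h=1 g=1 f=1 k=1 b=0
  Δ1: clk:0→1
  Δ2: h:1→0
  Δ3: g:1→0, k:1→0
  Δ4: j:0→1
  Δ5: e:0→1
  Δ6: g:0→1
  (6Δ to stable)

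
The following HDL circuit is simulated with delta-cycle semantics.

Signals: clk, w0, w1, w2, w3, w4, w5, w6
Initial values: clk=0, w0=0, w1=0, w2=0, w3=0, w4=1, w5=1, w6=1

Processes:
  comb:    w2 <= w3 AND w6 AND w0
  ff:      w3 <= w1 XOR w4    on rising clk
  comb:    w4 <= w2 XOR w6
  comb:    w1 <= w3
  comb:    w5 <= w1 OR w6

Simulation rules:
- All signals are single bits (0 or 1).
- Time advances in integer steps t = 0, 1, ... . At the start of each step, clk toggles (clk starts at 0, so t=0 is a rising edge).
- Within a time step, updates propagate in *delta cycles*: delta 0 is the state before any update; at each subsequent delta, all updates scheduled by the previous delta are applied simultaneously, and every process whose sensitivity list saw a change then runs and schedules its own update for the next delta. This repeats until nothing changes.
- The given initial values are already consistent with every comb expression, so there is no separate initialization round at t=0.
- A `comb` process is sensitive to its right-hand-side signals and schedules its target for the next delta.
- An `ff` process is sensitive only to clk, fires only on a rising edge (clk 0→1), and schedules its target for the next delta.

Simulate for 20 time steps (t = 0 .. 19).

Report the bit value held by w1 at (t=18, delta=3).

t=0 Δ0: w3=0 w2=0 w1=0 w4=1 w6=1 w5=1 clk=0 w0=0
  Δ1: clk:0→1
  Δ2: w3:0→1
  Δ3: w1:0→1
  (3Δ to stable)
t=1 Δ0: w3=1 w2=0 w1=1 w4=1 w6=1 w5=1 clk=1 w0=0
  Δ1: clk:1→0
  (1Δ to stable)
t=2 Δ0: w3=1 w2=0 w1=1 w4=1 w6=1 w5=1 clk=0 w0=0
  Δ1: clk:0→1
  Δ2: w3:1→0
  Δ3: w1:1→0
  (3Δ to stable)
t=3 Δ0: w3=0 w2=0 w1=0 w4=1 w6=1 w5=1 clk=1 w0=0
  Δ1: clk:1→0
  (1Δ to stable)
t=4 Δ0: w3=0 w2=0 w1=0 w4=1 w6=1 w5=1 clk=0 w0=0
  Δ1: clk:0→1
  Δ2: w3:0→1
  Δ3: w1:0→1
  (3Δ to stable)
t=5 Δ0: w3=1 w2=0 w1=1 w4=1 w6=1 w5=1 clk=1 w0=0
  Δ1: clk:1→0
  (1Δ to stable)
t=6 Δ0: w3=1 w2=0 w1=1 w4=1 w6=1 w5=1 clk=0 w0=0
  Δ1: clk:0→1
  Δ2: w3:1→0
  Δ3: w1:1→0
  (3Δ to stable)
t=7 Δ0: w3=0 w2=0 w1=0 w4=1 w6=1 w5=1 clk=1 w0=0
  Δ1: clk:1→0
  (1Δ to stable)
t=8 Δ0: w3=0 w2=0 w1=0 w4=1 w6=1 w5=1 clk=0 w0=0
  Δ1: clk:0→1
  Δ2: w3:0→1
  Δ3: w1:0→1
  (3Δ to stable)
t=9 Δ0: w3=1 w2=0 w1=1 w4=1 w6=1 w5=1 clk=1 w0=0
  Δ1: clk:1→0
  (1Δ to stable)
t=10 Δ0: w3=1 w2=0 w1=1 w4=1 w6=1 w5=1 clk=0 w0=0
  Δ1: clk:0→1
  Δ2: w3:1→0
  Δ3: w1:1→0
  (3Δ to stable)
t=11 Δ0: w3=0 w2=0 w1=0 w4=1 w6=1 w5=1 clk=1 w0=0
  Δ1: clk:1→0
  (1Δ to stable)
t=12 Δ0: w3=0 w2=0 w1=0 w4=1 w6=1 w5=1 clk=0 w0=0
  Δ1: clk:0→1
  Δ2: w3:0→1
  Δ3: w1:0→1
  (3Δ to stable)
t=13 Δ0: w3=1 w2=0 w1=1 w4=1 w6=1 w5=1 clk=1 w0=0
  Δ1: clk:1→0
  (1Δ to stable)
t=14 Δ0: w3=1 w2=0 w1=1 w4=1 w6=1 w5=1 clk=0 w0=0
  Δ1: clk:0→1
  Δ2: w3:1→0
  Δ3: w1:1→0
  (3Δ to stable)
t=15 Δ0: w3=0 w2=0 w1=0 w4=1 w6=1 w5=1 clk=1 w0=0
  Δ1: clk:1→0
  (1Δ to stable)
t=16 Δ0: w3=0 w2=0 w1=0 w4=1 w6=1 w5=1 clk=0 w0=0
  Δ1: clk:0→1
  Δ2: w3:0→1
  Δ3: w1:0→1
  (3Δ to stable)
t=17 Δ0: w3=1 w2=0 w1=1 w4=1 w6=1 w5=1 clk=1 w0=0
  Δ1: clk:1→0
  (1Δ to stable)
t=18 Δ0: w3=1 w2=0 w1=1 w4=1 w6=1 w5=1 clk=0 w0=0
  Δ1: clk:0→1
  Δ2: w3:1→0
  Δ3: w1:1→0
  (3Δ to stable)
t=19 Δ0: w3=0 w2=0 w1=0 w4=1 w6=1 w5=1 clk=1 w0=0
  Δ1: clk:1→0
  (1Δ to stable)

0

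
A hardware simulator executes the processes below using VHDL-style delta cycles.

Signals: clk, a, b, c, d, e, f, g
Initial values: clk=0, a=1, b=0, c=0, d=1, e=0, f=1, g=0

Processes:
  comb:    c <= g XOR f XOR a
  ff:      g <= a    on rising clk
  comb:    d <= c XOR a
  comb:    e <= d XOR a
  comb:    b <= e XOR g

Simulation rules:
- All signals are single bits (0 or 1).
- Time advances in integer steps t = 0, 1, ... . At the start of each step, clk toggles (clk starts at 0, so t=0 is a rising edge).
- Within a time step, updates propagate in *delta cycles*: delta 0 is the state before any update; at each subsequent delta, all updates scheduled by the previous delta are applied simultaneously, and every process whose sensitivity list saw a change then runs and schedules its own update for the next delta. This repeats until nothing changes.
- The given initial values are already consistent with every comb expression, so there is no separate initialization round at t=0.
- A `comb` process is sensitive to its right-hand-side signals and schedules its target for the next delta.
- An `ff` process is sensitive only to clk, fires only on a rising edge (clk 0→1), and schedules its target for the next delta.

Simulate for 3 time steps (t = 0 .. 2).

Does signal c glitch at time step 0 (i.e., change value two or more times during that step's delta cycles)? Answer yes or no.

no

[bits: a,f,g,clk,b,e,d,c]
t=0: Δ0=11000010 Δ1=11010010 Δ2=11110010 Δ3=11111011 Δ4=11111001 Δ5=11111101 Δ6=11110101 | 6Δ
t=1: Δ0=11110101 Δ1=11100101 | 1Δ
t=2: Δ0=11100101 Δ1=11110101 | 1Δ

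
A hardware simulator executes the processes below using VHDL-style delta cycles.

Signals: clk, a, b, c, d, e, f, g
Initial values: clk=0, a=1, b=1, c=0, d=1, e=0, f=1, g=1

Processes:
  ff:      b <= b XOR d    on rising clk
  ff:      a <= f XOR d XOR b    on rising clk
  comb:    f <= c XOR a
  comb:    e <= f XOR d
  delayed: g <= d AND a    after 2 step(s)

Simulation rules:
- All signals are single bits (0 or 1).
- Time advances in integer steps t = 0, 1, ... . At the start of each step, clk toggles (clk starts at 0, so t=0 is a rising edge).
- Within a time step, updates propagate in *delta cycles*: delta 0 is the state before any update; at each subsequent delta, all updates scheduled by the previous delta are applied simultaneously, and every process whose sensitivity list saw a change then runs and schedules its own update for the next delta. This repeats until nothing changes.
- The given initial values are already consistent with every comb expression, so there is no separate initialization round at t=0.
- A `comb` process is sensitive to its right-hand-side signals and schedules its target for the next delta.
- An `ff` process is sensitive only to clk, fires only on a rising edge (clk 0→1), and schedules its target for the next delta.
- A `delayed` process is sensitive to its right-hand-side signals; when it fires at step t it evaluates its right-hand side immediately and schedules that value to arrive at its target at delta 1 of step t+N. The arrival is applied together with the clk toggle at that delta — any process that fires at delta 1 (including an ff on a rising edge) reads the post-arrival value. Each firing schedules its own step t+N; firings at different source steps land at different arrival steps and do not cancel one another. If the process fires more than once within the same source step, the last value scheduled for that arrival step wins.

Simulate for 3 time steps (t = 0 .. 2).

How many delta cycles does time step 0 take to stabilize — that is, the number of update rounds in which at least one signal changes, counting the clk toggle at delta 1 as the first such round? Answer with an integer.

2

t=0 Δ0: e=0 f=1 a=1 g=1 b=1 clk=0 c=0 d=1
  Δ1: clk:0→1
  Δ2: b:1→0
  (2Δ to stable)
t=1 Δ0: e=0 f=1 a=1 g=1 b=0 clk=1 c=0 d=1
  Δ1: clk:1→0
  (1Δ to stable)
t=2 Δ0: e=0 f=1 a=1 g=1 b=0 clk=0 c=0 d=1
  Δ1: clk:0→1
  Δ2: a:1→0, b:0→1
  Δ3: f:1→0
  Δ4: e:0→1
  (4Δ to stable)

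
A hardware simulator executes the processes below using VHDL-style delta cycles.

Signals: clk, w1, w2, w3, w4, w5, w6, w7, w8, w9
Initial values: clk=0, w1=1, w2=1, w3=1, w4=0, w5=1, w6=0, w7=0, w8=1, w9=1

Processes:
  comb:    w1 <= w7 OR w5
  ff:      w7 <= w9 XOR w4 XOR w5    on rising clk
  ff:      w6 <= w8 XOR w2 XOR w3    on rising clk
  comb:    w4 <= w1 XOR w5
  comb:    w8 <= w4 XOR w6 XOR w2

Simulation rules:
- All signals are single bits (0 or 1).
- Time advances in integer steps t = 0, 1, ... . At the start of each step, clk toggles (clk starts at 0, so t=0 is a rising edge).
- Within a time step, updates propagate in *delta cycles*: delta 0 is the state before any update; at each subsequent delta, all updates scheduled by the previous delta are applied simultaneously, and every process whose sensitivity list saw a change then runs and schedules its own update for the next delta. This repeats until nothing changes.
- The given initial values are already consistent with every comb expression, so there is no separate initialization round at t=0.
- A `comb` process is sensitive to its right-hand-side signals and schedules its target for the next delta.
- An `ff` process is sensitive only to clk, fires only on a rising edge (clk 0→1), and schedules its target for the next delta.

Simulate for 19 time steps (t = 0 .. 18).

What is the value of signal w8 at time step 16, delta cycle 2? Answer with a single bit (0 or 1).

1

[bits: w2,w7,w5,w4,w6,w1,w9,clk,w3,w8]
t=0: Δ0=1010011011 Δ1=1010011111 Δ2=1010111111 Δ3=1010111110 | 3Δ
t=1: Δ0=1010111110 Δ1=1010111010 | 1Δ
t=2: Δ0=1010111010 Δ1=1010111110 Δ2=1010011110 Δ3=1010011111 | 3Δ
t=3: Δ0=1010011111 Δ1=1010011011 | 1Δ
t=4: Δ0=1010011011 Δ1=1010011111 Δ2=1010111111 Δ3=1010111110 | 3Δ
t=5: Δ0=1010111110 Δ1=1010111010 | 1Δ
t=6: Δ0=1010111010 Δ1=1010111110 Δ2=1010011110 Δ3=1010011111 | 3Δ
t=7: Δ0=1010011111 Δ1=1010011011 | 1Δ
t=8: Δ0=1010011011 Δ1=1010011111 Δ2=1010111111 Δ3=1010111110 | 3Δ
t=9: Δ0=1010111110 Δ1=1010111010 | 1Δ
t=10: Δ0=1010111010 Δ1=1010111110 Δ2=1010011110 Δ3=1010011111 | 3Δ
t=11: Δ0=1010011111 Δ1=1010011011 | 1Δ
t=12: Δ0=1010011011 Δ1=1010011111 Δ2=1010111111 Δ3=1010111110 | 3Δ
t=13: Δ0=1010111110 Δ1=1010111010 | 1Δ
t=14: Δ0=1010111010 Δ1=1010111110 Δ2=1010011110 Δ3=1010011111 | 3Δ
t=15: Δ0=1010011111 Δ1=1010011011 | 1Δ
t=16: Δ0=1010011011 Δ1=1010011111 Δ2=1010111111 Δ3=1010111110 | 3Δ
t=17: Δ0=1010111110 Δ1=1010111010 | 1Δ
t=18: Δ0=1010111010 Δ1=1010111110 Δ2=1010011110 Δ3=1010011111 | 3Δ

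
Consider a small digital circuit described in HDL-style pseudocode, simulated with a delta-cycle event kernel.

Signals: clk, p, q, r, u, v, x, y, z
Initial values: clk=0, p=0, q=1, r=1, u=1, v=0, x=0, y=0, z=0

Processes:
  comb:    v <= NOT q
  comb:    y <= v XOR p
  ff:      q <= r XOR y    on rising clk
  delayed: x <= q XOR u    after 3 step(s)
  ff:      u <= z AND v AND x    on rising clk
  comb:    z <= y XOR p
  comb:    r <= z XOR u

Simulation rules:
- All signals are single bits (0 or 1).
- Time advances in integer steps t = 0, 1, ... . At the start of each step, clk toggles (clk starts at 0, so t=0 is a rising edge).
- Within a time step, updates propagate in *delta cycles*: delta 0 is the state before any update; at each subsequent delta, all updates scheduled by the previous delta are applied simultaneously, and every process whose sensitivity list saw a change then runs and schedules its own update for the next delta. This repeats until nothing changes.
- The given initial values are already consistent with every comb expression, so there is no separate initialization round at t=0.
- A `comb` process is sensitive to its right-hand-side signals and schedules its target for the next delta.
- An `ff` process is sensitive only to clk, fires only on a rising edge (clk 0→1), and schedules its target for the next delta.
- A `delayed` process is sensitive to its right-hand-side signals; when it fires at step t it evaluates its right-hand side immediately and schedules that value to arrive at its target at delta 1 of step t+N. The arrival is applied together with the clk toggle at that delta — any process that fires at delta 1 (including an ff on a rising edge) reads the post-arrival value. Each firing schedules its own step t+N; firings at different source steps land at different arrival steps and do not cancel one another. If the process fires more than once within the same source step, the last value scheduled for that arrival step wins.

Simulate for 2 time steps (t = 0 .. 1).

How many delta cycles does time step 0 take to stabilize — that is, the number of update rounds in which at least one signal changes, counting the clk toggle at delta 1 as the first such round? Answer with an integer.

[bits: r,y,v,q,p,z,clk,u,x]
t=0: Δ0=100100010 Δ1=100100110 Δ2=100100100 Δ3=000100100 | 3Δ
t=1: Δ0=000100100 Δ1=000100000 | 1Δ

3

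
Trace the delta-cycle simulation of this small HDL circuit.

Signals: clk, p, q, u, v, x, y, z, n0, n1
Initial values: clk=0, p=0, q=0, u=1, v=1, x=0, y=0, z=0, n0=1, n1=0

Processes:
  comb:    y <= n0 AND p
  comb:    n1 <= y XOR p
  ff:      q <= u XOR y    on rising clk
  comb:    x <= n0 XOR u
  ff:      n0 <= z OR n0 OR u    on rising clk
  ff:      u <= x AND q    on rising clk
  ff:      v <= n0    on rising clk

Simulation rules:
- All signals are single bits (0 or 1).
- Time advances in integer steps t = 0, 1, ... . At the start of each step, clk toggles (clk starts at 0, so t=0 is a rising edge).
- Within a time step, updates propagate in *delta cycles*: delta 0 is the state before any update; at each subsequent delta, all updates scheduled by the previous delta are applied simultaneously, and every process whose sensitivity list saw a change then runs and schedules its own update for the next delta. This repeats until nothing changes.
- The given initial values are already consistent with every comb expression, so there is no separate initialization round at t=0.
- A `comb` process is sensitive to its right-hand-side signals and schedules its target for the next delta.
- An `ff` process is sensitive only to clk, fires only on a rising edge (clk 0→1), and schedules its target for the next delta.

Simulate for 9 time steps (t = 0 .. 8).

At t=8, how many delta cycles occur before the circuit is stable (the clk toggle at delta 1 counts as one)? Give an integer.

3

t=0 Δ0: clk=0 p=0 x=0 u=1 q=0 n0=1 v=1 y=0 n1=0 z=0
  Δ1: clk:0→1
  Δ2: u:1→0, q:0→1
  Δ3: x:0→1
  (3Δ to stable)
t=1 Δ0: clk=1 p=0 x=1 u=0 q=1 n0=1 v=1 y=0 n1=0 z=0
  Δ1: clk:1→0
  (1Δ to stable)
t=2 Δ0: clk=0 p=0 x=1 u=0 q=1 n0=1 v=1 y=0 n1=0 z=0
  Δ1: clk:0→1
  Δ2: u:0→1, q:1→0
  Δ3: x:1→0
  (3Δ to stable)
t=3 Δ0: clk=1 p=0 x=0 u=1 q=0 n0=1 v=1 y=0 n1=0 z=0
  Δ1: clk:1→0
  (1Δ to stable)
t=4 Δ0: clk=0 p=0 x=0 u=1 q=0 n0=1 v=1 y=0 n1=0 z=0
  Δ1: clk:0→1
  Δ2: u:1→0, q:0→1
  Δ3: x:0→1
  (3Δ to stable)
t=5 Δ0: clk=1 p=0 x=1 u=0 q=1 n0=1 v=1 y=0 n1=0 z=0
  Δ1: clk:1→0
  (1Δ to stable)
t=6 Δ0: clk=0 p=0 x=1 u=0 q=1 n0=1 v=1 y=0 n1=0 z=0
  Δ1: clk:0→1
  Δ2: u:0→1, q:1→0
  Δ3: x:1→0
  (3Δ to stable)
t=7 Δ0: clk=1 p=0 x=0 u=1 q=0 n0=1 v=1 y=0 n1=0 z=0
  Δ1: clk:1→0
  (1Δ to stable)
t=8 Δ0: clk=0 p=0 x=0 u=1 q=0 n0=1 v=1 y=0 n1=0 z=0
  Δ1: clk:0→1
  Δ2: u:1→0, q:0→1
  Δ3: x:0→1
  (3Δ to stable)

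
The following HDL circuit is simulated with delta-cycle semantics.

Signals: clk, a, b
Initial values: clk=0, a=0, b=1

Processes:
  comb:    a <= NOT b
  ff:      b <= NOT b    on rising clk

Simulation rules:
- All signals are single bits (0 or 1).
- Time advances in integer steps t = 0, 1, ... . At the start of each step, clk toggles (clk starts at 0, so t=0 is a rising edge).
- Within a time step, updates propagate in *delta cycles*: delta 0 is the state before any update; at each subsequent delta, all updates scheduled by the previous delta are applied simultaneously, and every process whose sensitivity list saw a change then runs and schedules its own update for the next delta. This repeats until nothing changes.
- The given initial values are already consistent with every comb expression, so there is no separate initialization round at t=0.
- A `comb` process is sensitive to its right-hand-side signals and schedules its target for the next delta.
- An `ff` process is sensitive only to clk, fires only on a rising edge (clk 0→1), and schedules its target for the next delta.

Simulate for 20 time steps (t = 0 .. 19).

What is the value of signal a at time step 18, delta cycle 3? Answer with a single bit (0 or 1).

0

t=0 Δ0: b=1 a=0 clk=0
  Δ1: clk:0→1
  Δ2: b:1→0
  Δ3: a:0→1
  (3Δ to stable)
t=1 Δ0: b=0 a=1 clk=1
  Δ1: clk:1→0
  (1Δ to stable)
t=2 Δ0: b=0 a=1 clk=0
  Δ1: clk:0→1
  Δ2: b:0→1
  Δ3: a:1→0
  (3Δ to stable)
t=3 Δ0: b=1 a=0 clk=1
  Δ1: clk:1→0
  (1Δ to stable)
t=4 Δ0: b=1 a=0 clk=0
  Δ1: clk:0→1
  Δ2: b:1→0
  Δ3: a:0→1
  (3Δ to stable)
t=5 Δ0: b=0 a=1 clk=1
  Δ1: clk:1→0
  (1Δ to stable)
t=6 Δ0: b=0 a=1 clk=0
  Δ1: clk:0→1
  Δ2: b:0→1
  Δ3: a:1→0
  (3Δ to stable)
t=7 Δ0: b=1 a=0 clk=1
  Δ1: clk:1→0
  (1Δ to stable)
t=8 Δ0: b=1 a=0 clk=0
  Δ1: clk:0→1
  Δ2: b:1→0
  Δ3: a:0→1
  (3Δ to stable)
t=9 Δ0: b=0 a=1 clk=1
  Δ1: clk:1→0
  (1Δ to stable)
t=10 Δ0: b=0 a=1 clk=0
  Δ1: clk:0→1
  Δ2: b:0→1
  Δ3: a:1→0
  (3Δ to stable)
t=11 Δ0: b=1 a=0 clk=1
  Δ1: clk:1→0
  (1Δ to stable)
t=12 Δ0: b=1 a=0 clk=0
  Δ1: clk:0→1
  Δ2: b:1→0
  Δ3: a:0→1
  (3Δ to stable)
t=13 Δ0: b=0 a=1 clk=1
  Δ1: clk:1→0
  (1Δ to stable)
t=14 Δ0: b=0 a=1 clk=0
  Δ1: clk:0→1
  Δ2: b:0→1
  Δ3: a:1→0
  (3Δ to stable)
t=15 Δ0: b=1 a=0 clk=1
  Δ1: clk:1→0
  (1Δ to stable)
t=16 Δ0: b=1 a=0 clk=0
  Δ1: clk:0→1
  Δ2: b:1→0
  Δ3: a:0→1
  (3Δ to stable)
t=17 Δ0: b=0 a=1 clk=1
  Δ1: clk:1→0
  (1Δ to stable)
t=18 Δ0: b=0 a=1 clk=0
  Δ1: clk:0→1
  Δ2: b:0→1
  Δ3: a:1→0
  (3Δ to stable)
t=19 Δ0: b=1 a=0 clk=1
  Δ1: clk:1→0
  (1Δ to stable)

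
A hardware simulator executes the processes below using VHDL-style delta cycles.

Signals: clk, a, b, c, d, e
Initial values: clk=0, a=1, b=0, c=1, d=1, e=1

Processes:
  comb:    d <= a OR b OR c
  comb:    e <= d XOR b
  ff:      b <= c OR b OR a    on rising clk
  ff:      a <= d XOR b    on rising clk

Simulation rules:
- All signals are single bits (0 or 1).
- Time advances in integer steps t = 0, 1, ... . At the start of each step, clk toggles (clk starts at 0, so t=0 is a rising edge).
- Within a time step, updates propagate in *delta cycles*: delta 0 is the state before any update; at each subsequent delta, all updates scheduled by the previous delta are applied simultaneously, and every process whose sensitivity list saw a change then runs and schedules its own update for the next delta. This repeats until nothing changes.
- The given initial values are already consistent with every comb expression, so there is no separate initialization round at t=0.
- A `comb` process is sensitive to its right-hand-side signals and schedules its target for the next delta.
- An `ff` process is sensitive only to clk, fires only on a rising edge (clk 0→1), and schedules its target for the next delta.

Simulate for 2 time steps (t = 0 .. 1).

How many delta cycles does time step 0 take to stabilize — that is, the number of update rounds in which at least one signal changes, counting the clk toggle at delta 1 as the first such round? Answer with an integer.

3

t=0 Δ0: clk=0 e=1 d=1 b=0 a=1 c=1
  Δ1: clk:0→1
  Δ2: b:0→1
  Δ3: e:1→0
  (3Δ to stable)
t=1 Δ0: clk=1 e=0 d=1 b=1 a=1 c=1
  Δ1: clk:1→0
  (1Δ to stable)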